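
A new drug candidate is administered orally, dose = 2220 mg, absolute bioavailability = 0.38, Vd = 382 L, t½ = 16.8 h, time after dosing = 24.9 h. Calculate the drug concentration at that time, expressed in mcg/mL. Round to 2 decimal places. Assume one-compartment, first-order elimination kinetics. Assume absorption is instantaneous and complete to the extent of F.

Amount reaching circulation = F × Dose = 0.38 × 2220 = 843.6 mg
C₀ = F·Dose / Vd = 843.6 / 382 = 2.208 mg/L
k = ln2 / t½ = 0.693147 / 16.8 = 0.04126 h⁻¹
C = C₀ · e^(−k·t) = 2.208 × e^(−0.04126 × 24.9)
  = 2.208 × 0.3579 = 0.7902 mg/L
(0.7902 mg/L = 0.7902 mcg/mL)

0.79 mcg/mL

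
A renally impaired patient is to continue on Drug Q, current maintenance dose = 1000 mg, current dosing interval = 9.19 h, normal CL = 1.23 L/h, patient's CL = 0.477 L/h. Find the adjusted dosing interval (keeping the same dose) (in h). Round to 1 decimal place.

23.7 h

To keep the same average steady-state level, dosing rate must scale with clearance.
CL ratio = 0.477 / 1.23 = 0.3878
New interval (same dose) = 9.19 / 0.3878 = 23.70 h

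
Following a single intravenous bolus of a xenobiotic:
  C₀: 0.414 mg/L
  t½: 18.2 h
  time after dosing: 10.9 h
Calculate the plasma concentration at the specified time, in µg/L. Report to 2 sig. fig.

k = ln2 / t½ = 0.693147 / 18.2 = 0.03809 h⁻¹
C = C₀ · e^(−k·t) = 0.4140 × e^(−0.03809 × 10.9)
  = 0.4140 × 0.6602 = 0.2733 mg/L
Convert: 0.2733 mg/L × 1000 = 273.3 µg/L

270 µg/L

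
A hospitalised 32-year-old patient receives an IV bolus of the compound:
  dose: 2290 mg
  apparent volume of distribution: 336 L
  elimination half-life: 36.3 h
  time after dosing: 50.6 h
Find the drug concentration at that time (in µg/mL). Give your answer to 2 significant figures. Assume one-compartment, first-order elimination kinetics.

C₀ = Dose / Vd = 2290 / 336 = 6.815 mg/L
k = ln2 / t½ = 0.693147 / 36.3 = 0.01909 h⁻¹
C = C₀ · e^(−k·t) = 6.815 × e^(−0.01909 × 50.6)
  = 6.815 × 0.3806 = 2.594 mg/L
(2.594 mg/L = 2.594 µg/mL)

2.6 µg/mL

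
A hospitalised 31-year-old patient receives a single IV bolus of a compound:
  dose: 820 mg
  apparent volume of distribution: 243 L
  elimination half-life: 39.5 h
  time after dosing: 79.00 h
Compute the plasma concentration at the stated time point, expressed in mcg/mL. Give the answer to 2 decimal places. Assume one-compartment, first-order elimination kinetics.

C₀ = Dose / Vd = 820.0 / 243 = 3.374 mg/L
k = ln2 / t½ = 0.693147 / 39.5 = 0.01755 h⁻¹
t / t½ = 79.00 / 39.5 = 2 half-lives
C = C₀ × (1/2)^2 = 3.374 × 0.2500 = 0.8435 mg/L
(0.8435 mg/L = 0.8435 mcg/mL)

0.84 mcg/mL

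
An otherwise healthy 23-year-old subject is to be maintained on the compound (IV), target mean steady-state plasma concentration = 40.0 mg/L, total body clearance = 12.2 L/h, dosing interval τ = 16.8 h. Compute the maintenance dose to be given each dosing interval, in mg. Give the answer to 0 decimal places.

8198 mg

At steady state, Dose/τ = Css × CL.
Dose = Css × CL × τ = 40.0 × 12.20 × 16.8 = 8198 mg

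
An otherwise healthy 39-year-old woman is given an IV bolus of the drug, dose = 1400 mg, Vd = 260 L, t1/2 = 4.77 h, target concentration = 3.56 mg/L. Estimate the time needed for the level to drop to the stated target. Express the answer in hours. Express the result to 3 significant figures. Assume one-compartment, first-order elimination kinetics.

2.85 h

C₀ = Dose / Vd = 1400 / 260 = 5.385 mg/L
k = ln2 / t½ = 0.693147 / 4.77 = 0.1453 h⁻¹
t = ln(C₀ / C) / k = ln(5.385 / 3.56) / 0.1453
  = ln(1.513) / 0.1453 = 0.4141 / 0.1453 = 2.850 h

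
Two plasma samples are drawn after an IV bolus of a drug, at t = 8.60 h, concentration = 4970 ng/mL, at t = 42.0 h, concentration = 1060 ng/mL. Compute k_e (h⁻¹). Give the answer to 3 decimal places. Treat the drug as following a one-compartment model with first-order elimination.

k = ln(C₁/C₂) / (t₂ − t₁) = ln(4970/1060) / (42.0 − 8.60)
  = 1.545 / 33.40 = 0.04626 h⁻¹

0.046 h⁻¹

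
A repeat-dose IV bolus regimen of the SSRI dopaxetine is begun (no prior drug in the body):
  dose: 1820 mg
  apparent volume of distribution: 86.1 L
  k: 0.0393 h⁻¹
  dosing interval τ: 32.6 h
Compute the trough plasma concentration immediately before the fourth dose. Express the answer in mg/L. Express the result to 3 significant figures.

7.95 mg/L

C₀ per dose = Dose / Vd = 1820 / 86.1 = 21.14 mg/L
Fraction remaining after one interval: r = e^(−kτ) = e^(−0.03930 × 32.6) = 0.2777
Before dose 4, 3 doses have been given (aged 1τ, 2τ, 3τ).
C_trough = C₀ × (r + r² + … + r^3) = C₀ × r(1−r^3)/(1−r)
        = 21.14 × 0.2777 × (1 − 0.02142) / (1 − 0.2777) = 7.954 mg/L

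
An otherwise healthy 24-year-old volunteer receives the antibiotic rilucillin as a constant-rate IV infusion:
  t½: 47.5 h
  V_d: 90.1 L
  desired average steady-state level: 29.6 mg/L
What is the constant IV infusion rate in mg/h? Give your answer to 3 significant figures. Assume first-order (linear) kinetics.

38.9 mg/h

k = ln2 / t½ = 0.693147 / 47.5 = 0.01459 h⁻¹
CL = k × Vd = 0.01459 × 90.1 = 1.315 L/h
At steady state, infusion rate R₀ = Css × CL = 29.6 × 1.315 = 38.92 mg/h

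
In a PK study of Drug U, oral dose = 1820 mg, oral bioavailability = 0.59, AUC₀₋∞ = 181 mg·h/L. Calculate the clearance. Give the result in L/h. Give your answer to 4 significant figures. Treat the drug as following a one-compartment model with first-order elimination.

CL = F·Dose / AUC = 0.59 × 1820 / 181 = 5.933 L/h

5.933 L/h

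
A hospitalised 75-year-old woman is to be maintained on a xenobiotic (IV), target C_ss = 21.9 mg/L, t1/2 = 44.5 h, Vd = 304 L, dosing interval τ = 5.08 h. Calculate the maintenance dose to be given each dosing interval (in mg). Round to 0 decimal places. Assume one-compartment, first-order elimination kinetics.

527 mg

k = ln2 / t½ = 0.693147 / 44.5 = 0.01558 h⁻¹
CL = k × Vd = 0.01558 × 304 = 4.736 L/h
At steady state, Dose/τ = Css × CL.
Dose = Css × CL × τ = 21.9 × 4.736 × 5.08 = 526.9 mg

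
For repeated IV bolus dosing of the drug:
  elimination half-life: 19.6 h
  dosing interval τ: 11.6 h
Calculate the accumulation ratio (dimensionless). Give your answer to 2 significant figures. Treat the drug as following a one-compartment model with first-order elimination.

3.0

k = ln2 / t½ = 0.693147 / 19.6 = 0.03536 h⁻¹
e^(−kτ) = e^(−0.03536 × 11.6) = 0.6635
Accumulation ratio R = 1 / (1 − e^(−kτ)) = 1 / (1 − 0.6635) = 2.972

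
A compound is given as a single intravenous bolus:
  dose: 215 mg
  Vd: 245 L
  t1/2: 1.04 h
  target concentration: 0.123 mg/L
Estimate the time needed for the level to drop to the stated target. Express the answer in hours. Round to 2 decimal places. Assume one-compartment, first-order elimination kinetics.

C₀ = Dose / Vd = 215.0 / 245 = 0.8776 mg/L
k = ln2 / t½ = 0.693147 / 1.04 = 0.6665 h⁻¹
t = ln(C₀ / C) / k = ln(0.8776 / 0.123) / 0.6665
  = ln(7.135) / 0.6665 = 1.965 / 0.6665 = 2.948 h

2.95 h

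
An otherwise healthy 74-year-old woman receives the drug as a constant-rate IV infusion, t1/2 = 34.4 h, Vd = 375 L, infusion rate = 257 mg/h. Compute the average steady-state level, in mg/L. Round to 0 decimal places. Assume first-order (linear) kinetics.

34 mg/L

k = ln2 / t½ = 0.693147 / 34.4 = 0.02015 h⁻¹
CL = k × Vd = 0.02015 × 375 = 7.556 L/h
At steady state Css = R₀ / CL = 257 / 7.556 = 34.01 mg/L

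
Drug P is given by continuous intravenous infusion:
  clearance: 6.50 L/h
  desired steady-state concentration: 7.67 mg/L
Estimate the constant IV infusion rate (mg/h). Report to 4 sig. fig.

At steady state, infusion rate R₀ = Css × CL = 7.67 × 6.500 = 49.86 mg/h

49.86 mg/h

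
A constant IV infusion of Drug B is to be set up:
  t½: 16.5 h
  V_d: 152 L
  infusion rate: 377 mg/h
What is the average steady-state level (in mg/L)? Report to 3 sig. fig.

k = ln2 / t½ = 0.693147 / 16.5 = 0.04201 h⁻¹
CL = k × Vd = 0.04201 × 152 = 6.386 L/h
At steady state Css = R₀ / CL = 377 / 6.386 = 59.04 mg/L

59.0 mg/L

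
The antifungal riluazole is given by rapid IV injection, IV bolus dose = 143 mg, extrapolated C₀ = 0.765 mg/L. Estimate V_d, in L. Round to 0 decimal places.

187 L

Vd = Dose / C₀ = 143.0 / 0.765 = 186.9 L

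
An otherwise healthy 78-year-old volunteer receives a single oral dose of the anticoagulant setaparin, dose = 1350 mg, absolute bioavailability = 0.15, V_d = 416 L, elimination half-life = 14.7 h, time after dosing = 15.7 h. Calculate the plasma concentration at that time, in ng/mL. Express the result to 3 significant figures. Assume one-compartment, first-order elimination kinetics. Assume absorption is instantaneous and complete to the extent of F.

Amount reaching circulation = F × Dose = 0.15 × 1350 = 202.5 mg
C₀ = F·Dose / Vd = 202.5 / 416 = 0.4868 mg/L
k = ln2 / t½ = 0.693147 / 14.7 = 0.04715 h⁻¹
C = C₀ · e^(−k·t) = 0.4868 × e^(−0.04715 × 15.7)
  = 0.4868 × 0.4770 = 0.2322 mg/L
Convert: 0.2322 mg/L × 1000 = 232.2 ng/mL

232 ng/mL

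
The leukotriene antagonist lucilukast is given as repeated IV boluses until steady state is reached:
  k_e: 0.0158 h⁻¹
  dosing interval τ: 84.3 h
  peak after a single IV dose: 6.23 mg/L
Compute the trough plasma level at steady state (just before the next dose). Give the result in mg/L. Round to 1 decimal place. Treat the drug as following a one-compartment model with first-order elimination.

e^(−kτ) = e^(−0.01580 × 84.3) = 0.2640
Accumulation ratio R = 1 / (1 − e^(−kτ)) = 1 / (1 − 0.2640) = 1.359
Steady-state trough = C₀ × R × e^(−kτ) = 6.23 × 1.359 × 0.2640 = 2.235 mg/L

2.2 mg/L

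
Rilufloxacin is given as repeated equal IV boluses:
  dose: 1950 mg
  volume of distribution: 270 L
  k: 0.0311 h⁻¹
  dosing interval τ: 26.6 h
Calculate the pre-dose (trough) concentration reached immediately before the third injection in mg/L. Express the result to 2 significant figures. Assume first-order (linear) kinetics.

4.5 mg/L

C₀ per dose = Dose / Vd = 1950 / 270 = 7.222 mg/L
Fraction remaining after one interval: r = e^(−kτ) = e^(−0.03110 × 26.6) = 0.4372
Before dose 3, 2 doses have been given (aged 1τ, 2τ).
C_trough = C₀ × (r + r²) = 7.222 × (0.4372 + 0.1911) = 4.538 mg/L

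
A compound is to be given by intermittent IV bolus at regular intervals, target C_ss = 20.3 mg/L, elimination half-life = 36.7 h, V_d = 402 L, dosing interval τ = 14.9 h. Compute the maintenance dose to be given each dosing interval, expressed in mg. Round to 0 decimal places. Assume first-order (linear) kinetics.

2297 mg

k = ln2 / t½ = 0.693147 / 36.7 = 0.01889 h⁻¹
CL = k × Vd = 0.01889 × 402 = 7.594 L/h
At steady state, Dose/τ = Css × CL.
Dose = Css × CL × τ = 20.3 × 7.594 × 14.9 = 2297 mg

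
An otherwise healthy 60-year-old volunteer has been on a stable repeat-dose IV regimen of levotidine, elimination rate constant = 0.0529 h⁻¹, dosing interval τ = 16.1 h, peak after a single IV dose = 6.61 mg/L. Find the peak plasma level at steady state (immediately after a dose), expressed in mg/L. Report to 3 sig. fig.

e^(−kτ) = e^(−0.05290 × 16.1) = 0.4267
Accumulation ratio R = 1 / (1 − e^(−kτ)) = 1 / (1 − 0.4267) = 1.744
Steady-state peak = C₀ × R = 6.61 × 1.744 = 11.53 mg/L

11.5 mg/L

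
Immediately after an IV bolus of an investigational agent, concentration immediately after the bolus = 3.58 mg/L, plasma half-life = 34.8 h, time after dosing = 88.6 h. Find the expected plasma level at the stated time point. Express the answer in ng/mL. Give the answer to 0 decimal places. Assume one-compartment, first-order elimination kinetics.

k = ln2 / t½ = 0.693147 / 34.8 = 0.01992 h⁻¹
C = C₀ · e^(−k·t) = 3.580 × e^(−0.01992 × 88.6)
  = 3.580 × 0.1712 = 0.6129 mg/L
Convert: 0.6129 mg/L × 1000 = 612.9 ng/mL

613 ng/mL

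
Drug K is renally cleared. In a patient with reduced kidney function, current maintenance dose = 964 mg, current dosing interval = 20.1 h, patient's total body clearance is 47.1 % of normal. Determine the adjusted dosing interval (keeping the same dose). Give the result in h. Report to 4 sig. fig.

42.68 h

To keep the same average steady-state level, dosing rate must scale with clearance.
CL ratio = 47.1 / 100 = 0.4710
New interval (same dose) = 20.1 / 0.4710 = 42.68 h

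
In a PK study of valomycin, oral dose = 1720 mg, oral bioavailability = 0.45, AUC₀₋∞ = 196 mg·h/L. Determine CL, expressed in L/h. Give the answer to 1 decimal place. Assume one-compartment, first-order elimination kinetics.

3.9 L/h

CL = F·Dose / AUC = 0.45 × 1720 / 196 = 3.949 L/h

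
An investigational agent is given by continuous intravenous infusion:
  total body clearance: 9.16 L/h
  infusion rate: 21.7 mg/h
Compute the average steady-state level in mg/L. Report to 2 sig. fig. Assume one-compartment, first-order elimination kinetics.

2.4 mg/L

At steady state Css = R₀ / CL = 21.7 / 9.160 = 2.369 mg/L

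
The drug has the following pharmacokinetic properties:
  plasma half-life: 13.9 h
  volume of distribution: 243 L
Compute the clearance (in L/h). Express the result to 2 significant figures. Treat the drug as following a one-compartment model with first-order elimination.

k = ln2 / t½ = 0.693147 / 13.9 = 0.04987 h⁻¹
CL = k × Vd = 0.04987 × 243 = 12.12 L/h

12 L/h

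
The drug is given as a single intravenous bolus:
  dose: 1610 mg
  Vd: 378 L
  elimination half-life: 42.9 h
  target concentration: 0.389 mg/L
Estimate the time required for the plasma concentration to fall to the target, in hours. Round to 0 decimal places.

148 h

C₀ = Dose / Vd = 1610 / 378 = 4.259 mg/L
k = ln2 / t½ = 0.693147 / 42.9 = 0.01616 h⁻¹
t = ln(C₀ / C) / k = ln(4.259 / 0.389) / 0.01616
  = ln(10.95) / 0.01616 = 2.393 / 0.01616 = 148.1 h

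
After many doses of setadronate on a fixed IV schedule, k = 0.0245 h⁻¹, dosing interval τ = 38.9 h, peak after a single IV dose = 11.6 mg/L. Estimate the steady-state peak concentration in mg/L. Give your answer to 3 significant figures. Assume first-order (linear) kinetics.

e^(−kτ) = e^(−0.02450 × 38.9) = 0.3856
Accumulation ratio R = 1 / (1 − e^(−kτ)) = 1 / (1 − 0.3856) = 1.628
Steady-state peak = C₀ × R = 11.6 × 1.628 = 18.88 mg/L

18.9 mg/L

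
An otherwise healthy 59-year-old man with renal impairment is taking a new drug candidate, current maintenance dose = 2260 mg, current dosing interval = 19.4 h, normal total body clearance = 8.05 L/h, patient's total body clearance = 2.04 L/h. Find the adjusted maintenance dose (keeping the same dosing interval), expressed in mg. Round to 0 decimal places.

573 mg

To keep the same average steady-state level, dosing rate must scale with clearance.
CL ratio = 2.04 / 8.05 = 0.2534
New dose (same interval) = 2260 × 0.2534 = 572.7 mg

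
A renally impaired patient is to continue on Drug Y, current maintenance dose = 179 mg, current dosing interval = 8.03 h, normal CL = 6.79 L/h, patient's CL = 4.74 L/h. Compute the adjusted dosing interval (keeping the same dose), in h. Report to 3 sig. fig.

To keep the same average steady-state level, dosing rate must scale with clearance.
CL ratio = 4.74 / 6.79 = 0.6981
New interval (same dose) = 8.03 / 0.6981 = 11.50 h

11.5 h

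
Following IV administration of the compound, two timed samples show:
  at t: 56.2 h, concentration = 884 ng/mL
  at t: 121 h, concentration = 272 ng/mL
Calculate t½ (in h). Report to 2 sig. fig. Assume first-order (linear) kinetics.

38 h

k = ln(C₁/C₂) / (t₂ − t₁) = ln(884/272) / (121 − 56.2)
  = 1.179 / 64.80 = 0.01819 h⁻¹
t½ = ln2 / k = 0.693147 / 0.01819 = 38.11 h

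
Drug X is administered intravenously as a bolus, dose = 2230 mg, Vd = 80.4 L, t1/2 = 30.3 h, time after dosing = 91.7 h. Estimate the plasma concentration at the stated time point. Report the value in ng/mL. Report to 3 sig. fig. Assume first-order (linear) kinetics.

C₀ = Dose / Vd = 2230 / 80.4 = 27.74 mg/L
k = ln2 / t½ = 0.693147 / 30.3 = 0.02288 h⁻¹
C = C₀ · e^(−k·t) = 27.74 × e^(−0.02288 × 91.7)
  = 27.74 × 0.1227 = 3.404 mg/L
Convert: 3.404 mg/L × 1000 = 3404 ng/mL

3400 ng/mL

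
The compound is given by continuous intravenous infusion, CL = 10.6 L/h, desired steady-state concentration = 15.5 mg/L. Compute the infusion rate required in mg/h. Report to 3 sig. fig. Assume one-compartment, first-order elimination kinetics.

At steady state, infusion rate R₀ = Css × CL = 15.5 × 10.60 = 164.3 mg/h

164 mg/h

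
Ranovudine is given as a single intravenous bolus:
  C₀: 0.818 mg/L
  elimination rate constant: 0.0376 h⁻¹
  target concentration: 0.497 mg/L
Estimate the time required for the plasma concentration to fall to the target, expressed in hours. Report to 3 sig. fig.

13.3 h

t = ln(C₀ / C) / k = ln(0.8180 / 0.497) / 0.03760
  = ln(1.646) / 0.03760 = 0.4983 / 0.03760 = 13.25 h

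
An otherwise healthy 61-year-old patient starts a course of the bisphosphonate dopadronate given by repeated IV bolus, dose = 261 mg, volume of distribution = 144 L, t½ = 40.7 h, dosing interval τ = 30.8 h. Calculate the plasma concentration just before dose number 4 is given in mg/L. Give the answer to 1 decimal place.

C₀ per dose = Dose / Vd = 261 / 144 = 1.813 mg/L
k = ln2 / t½ = 0.693147 / 40.7 = 0.01703 h⁻¹
Fraction remaining after one interval: r = e^(−kτ) = e^(−0.01703 × 30.8) = 0.5918
Before dose 4, 3 doses have been given (aged 1τ, 2τ, 3τ).
C_trough = C₀ × (r + r² + … + r^3) = C₀ × r(1−r^3)/(1−r)
        = 1.813 × 0.5918 × (1 − 0.2073) / (1 − 0.5918) = 2.084 mg/L

2.1 mg/L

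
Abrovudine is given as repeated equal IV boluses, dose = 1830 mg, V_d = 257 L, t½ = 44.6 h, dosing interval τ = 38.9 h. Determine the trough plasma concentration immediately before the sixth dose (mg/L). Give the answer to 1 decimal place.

C₀ per dose = Dose / Vd = 1830 / 257 = 7.121 mg/L
k = ln2 / t½ = 0.693147 / 44.6 = 0.01554 h⁻¹
Fraction remaining after one interval: r = e^(−kτ) = e^(−0.01554 × 38.9) = 0.5463
Before dose 6, 5 doses have been given (aged 1τ, 2τ, 3τ, 4τ, 5τ).
C_trough = C₀ × (r + r² + … + r^5) = C₀ × r(1−r^5)/(1−r)
        = 7.121 × 0.5463 × (1 − 0.04866) / (1 − 0.5463) = 8.157 mg/L

8.2 mg/L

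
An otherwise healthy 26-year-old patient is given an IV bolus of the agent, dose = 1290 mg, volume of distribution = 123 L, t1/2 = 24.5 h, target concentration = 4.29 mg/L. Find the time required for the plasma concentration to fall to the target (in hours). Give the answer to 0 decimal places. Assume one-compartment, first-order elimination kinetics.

C₀ = Dose / Vd = 1290 / 123 = 10.49 mg/L
k = ln2 / t½ = 0.693147 / 24.5 = 0.02829 h⁻¹
t = ln(C₀ / C) / k = ln(10.49 / 4.29) / 0.02829
  = ln(2.445) / 0.02829 = 0.8940 / 0.02829 = 31.60 h

32 h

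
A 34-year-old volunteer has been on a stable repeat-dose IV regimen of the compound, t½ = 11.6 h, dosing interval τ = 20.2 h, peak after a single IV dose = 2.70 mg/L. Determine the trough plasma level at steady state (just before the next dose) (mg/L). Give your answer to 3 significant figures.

k = ln2 / t½ = 0.693147 / 11.6 = 0.05975 h⁻¹
e^(−kτ) = e^(−0.05975 × 20.2) = 0.2991
Accumulation ratio R = 1 / (1 − e^(−kτ)) = 1 / (1 − 0.2991) = 1.427
Steady-state trough = C₀ × R × e^(−kτ) = 2.70 × 1.427 × 0.2991 = 1.152 mg/L

1.15 mg/L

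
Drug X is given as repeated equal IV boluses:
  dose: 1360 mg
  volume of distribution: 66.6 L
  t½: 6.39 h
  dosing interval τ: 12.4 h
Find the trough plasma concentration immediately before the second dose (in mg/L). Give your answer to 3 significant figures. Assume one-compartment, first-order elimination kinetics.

C₀ per dose = Dose / Vd = 1360 / 66.6 = 20.42 mg/L
k = ln2 / t½ = 0.693147 / 6.39 = 0.1085 h⁻¹
Fraction remaining after one interval: r = e^(−kτ) = e^(−0.1085 × 12.4) = 0.2604
Before dose 2, 1 dose has been given (aged 1τ).
C_trough = C₀ × r = 20.42 × 0.2604 = 5.317 mg/L

5.32 mg/L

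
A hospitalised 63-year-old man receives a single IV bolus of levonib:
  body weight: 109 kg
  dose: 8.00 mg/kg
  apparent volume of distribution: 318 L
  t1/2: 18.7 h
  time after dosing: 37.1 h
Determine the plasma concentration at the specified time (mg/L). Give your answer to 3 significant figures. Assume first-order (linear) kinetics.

Total dose = 8.00 × 109 = 872.0 mg
C₀ = Dose / Vd = 872.0 / 318 = 2.742 mg/L
k = ln2 / t½ = 0.693147 / 18.7 = 0.03707 h⁻¹
C = C₀ · e^(−k·t) = 2.742 × e^(−0.03707 × 37.1)
  = 2.742 × 0.2528 = 0.6932 mg/L

0.693 mg/L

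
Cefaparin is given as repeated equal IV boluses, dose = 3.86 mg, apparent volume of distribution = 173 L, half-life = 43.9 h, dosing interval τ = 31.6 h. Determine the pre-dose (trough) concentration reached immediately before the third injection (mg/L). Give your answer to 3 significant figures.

0.0218 mg/L

C₀ per dose = Dose / Vd = 3.86 / 173 = 0.02231 mg/L
k = ln2 / t½ = 0.693147 / 43.9 = 0.01579 h⁻¹
Fraction remaining after one interval: r = e^(−kτ) = e^(−0.01579 × 31.6) = 0.6072
Before dose 3, 2 doses have been given (aged 1τ, 2τ).
C_trough = C₀ × (r + r²) = 0.02231 × (0.6072 + 0.3687) = 0.02177 mg/L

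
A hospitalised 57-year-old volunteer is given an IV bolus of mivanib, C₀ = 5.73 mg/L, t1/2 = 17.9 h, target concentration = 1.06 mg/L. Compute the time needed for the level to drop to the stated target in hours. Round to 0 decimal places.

44 h

k = ln2 / t½ = 0.693147 / 17.9 = 0.03872 h⁻¹
t = ln(C₀ / C) / k = ln(5.730 / 1.06) / 0.03872
  = ln(5.406) / 0.03872 = 1.688 / 0.03872 = 43.60 h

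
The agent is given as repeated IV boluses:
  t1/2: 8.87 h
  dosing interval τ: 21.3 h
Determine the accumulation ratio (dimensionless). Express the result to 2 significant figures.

k = ln2 / t½ = 0.693147 / 8.87 = 0.07815 h⁻¹
e^(−kτ) = e^(−0.07815 × 21.3) = 0.1893
Accumulation ratio R = 1 / (1 − e^(−kτ)) = 1 / (1 − 0.1893) = 1.234

1.2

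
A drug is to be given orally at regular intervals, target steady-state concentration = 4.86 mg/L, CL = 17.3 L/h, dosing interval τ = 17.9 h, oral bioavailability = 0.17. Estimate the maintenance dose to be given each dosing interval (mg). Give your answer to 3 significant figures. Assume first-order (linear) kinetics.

At steady state, F × (Dose/τ) = Css × CL.
Dose = Css × CL × τ / F = 4.86 × 17.30 × 17.9 / 0.17 = 8853 mg

8850 mg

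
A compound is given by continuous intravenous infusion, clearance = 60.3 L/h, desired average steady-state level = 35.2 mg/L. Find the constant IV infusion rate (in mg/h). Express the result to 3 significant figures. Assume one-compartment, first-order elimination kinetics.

At steady state, infusion rate R₀ = Css × CL = 35.2 × 60.30 = 2123 mg/h

2120 mg/h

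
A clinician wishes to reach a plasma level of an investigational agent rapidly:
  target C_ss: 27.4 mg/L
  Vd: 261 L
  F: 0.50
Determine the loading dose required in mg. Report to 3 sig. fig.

14300 mg

LD = Css × Vd / F = 27.4 × 261 / 0.50 = 14300 mg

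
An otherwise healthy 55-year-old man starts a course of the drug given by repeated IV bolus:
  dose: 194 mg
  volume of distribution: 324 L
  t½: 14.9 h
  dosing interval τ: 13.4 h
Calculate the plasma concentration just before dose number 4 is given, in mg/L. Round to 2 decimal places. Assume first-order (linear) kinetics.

0.59 mg/L

C₀ per dose = Dose / Vd = 194 / 324 = 0.5988 mg/L
k = ln2 / t½ = 0.693147 / 14.9 = 0.04652 h⁻¹
Fraction remaining after one interval: r = e^(−kτ) = e^(−0.04652 × 13.4) = 0.5361
Before dose 4, 3 doses have been given (aged 1τ, 2τ, 3τ).
C_trough = C₀ × (r + r² + … + r^3) = C₀ × r(1−r^3)/(1−r)
        = 0.5988 × 0.5361 × (1 − 0.1541) / (1 − 0.5361) = 0.5854 mg/L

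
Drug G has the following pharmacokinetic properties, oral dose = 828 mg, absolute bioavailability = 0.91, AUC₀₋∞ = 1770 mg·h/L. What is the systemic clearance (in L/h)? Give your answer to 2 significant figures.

0.43 L/h

CL = F·Dose / AUC = 0.91 × 828 / 1770 = 0.4257 L/h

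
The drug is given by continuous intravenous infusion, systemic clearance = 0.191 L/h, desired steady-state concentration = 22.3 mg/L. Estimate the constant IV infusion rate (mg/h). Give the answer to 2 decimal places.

4.26 mg/h

At steady state, infusion rate R₀ = Css × CL = 22.3 × 0.1910 = 4.259 mg/h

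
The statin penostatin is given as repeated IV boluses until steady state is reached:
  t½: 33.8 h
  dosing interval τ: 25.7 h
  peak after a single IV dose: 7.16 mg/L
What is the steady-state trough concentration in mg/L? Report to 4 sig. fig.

k = ln2 / t½ = 0.693147 / 33.8 = 0.02051 h⁻¹
e^(−kτ) = e^(−0.02051 × 25.7) = 0.5903
Accumulation ratio R = 1 / (1 − e^(−kτ)) = 1 / (1 − 0.5903) = 2.441
Steady-state trough = C₀ × R × e^(−kτ) = 7.16 × 2.441 × 0.5903 = 10.32 mg/L

10.32 mg/L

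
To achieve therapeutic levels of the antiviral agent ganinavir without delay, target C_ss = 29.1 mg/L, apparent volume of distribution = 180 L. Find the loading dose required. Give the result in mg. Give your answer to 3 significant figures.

LD = Css × Vd = 29.1 × 180 = 5238 mg

5240 mg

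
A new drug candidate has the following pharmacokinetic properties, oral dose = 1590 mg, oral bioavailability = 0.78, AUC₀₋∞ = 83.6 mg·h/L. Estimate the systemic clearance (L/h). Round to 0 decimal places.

CL = F·Dose / AUC = 0.78 × 1590 / 83.6 = 14.83 L/h

15 L/h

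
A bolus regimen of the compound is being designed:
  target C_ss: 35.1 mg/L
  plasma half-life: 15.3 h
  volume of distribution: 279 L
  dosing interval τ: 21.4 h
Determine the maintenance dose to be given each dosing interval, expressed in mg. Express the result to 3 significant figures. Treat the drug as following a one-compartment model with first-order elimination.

k = ln2 / t½ = 0.693147 / 15.3 = 0.04530 h⁻¹
CL = k × Vd = 0.04530 × 279 = 12.64 L/h
At steady state, Dose/τ = Css × CL.
Dose = Css × CL × τ = 35.1 × 12.64 × 21.4 = 9494 mg

9490 mg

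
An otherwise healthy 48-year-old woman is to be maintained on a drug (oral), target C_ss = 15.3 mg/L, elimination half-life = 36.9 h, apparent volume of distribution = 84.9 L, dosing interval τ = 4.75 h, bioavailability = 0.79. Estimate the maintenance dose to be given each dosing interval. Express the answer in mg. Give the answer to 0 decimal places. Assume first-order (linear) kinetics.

k = ln2 / t½ = 0.693147 / 36.9 = 0.01878 h⁻¹
CL = k × Vd = 0.01878 × 84.9 = 1.594 L/h
At steady state, F × (Dose/τ) = Css × CL.
Dose = Css × CL × τ / F = 15.3 × 1.594 × 4.75 / 0.79 = 146.6 mg

147 mg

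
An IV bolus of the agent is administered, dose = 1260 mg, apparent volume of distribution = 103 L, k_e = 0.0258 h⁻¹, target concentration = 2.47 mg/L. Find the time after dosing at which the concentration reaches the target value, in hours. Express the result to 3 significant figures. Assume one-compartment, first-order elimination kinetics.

C₀ = Dose / Vd = 1260 / 103 = 12.23 mg/L
t = ln(C₀ / C) / k = ln(12.23 / 2.47) / 0.02580
  = ln(4.951) / 0.02580 = 1.600 / 0.02580 = 62.02 h

62.0 h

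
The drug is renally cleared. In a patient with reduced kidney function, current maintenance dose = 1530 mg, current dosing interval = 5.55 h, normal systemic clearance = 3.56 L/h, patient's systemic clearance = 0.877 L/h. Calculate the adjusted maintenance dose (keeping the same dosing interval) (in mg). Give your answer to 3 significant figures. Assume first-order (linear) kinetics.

To keep the same average steady-state level, dosing rate must scale with clearance.
CL ratio = 0.877 / 3.56 = 0.2463
New dose (same interval) = 1530 × 0.2463 = 376.8 mg

377 mg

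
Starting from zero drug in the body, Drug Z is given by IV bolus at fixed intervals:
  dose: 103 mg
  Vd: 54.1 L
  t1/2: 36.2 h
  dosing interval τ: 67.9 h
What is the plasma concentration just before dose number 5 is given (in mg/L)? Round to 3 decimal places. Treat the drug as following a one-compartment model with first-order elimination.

0.709 mg/L

C₀ per dose = Dose / Vd = 103 / 54.1 = 1.904 mg/L
k = ln2 / t½ = 0.693147 / 36.2 = 0.01915 h⁻¹
Fraction remaining after one interval: r = e^(−kτ) = e^(−0.01915 × 67.9) = 0.2725
Before dose 5, 4 doses have been given (aged 1τ, 2τ, 3τ, 4τ).
C_trough = C₀ × (r + r² + … + r^4) = C₀ × r(1−r^4)/(1−r)
        = 1.904 × 0.2725 × (1 − 0.005514) / (1 − 0.2725) = 0.7092 mg/L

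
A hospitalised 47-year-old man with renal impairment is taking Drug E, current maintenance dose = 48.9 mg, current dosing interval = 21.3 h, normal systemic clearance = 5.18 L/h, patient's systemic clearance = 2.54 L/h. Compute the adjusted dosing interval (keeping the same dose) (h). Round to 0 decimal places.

To keep the same average steady-state level, dosing rate must scale with clearance.
CL ratio = 2.54 / 5.18 = 0.4903
New interval (same dose) = 21.3 / 0.4903 = 43.44 h

43 h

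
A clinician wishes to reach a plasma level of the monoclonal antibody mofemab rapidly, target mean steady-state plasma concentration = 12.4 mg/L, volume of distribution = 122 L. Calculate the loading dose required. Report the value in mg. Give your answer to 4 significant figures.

1513 mg

LD = Css × Vd = 12.4 × 122 = 1513 mg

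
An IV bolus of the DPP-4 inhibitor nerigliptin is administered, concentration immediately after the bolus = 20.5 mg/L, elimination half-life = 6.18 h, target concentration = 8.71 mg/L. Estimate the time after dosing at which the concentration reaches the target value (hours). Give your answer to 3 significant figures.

k = ln2 / t½ = 0.693147 / 6.18 = 0.1122 h⁻¹
t = ln(C₀ / C) / k = ln(20.50 / 8.71) / 0.1122
  = ln(2.354) / 0.1122 = 0.8561 / 0.1122 = 7.630 h

7.63 h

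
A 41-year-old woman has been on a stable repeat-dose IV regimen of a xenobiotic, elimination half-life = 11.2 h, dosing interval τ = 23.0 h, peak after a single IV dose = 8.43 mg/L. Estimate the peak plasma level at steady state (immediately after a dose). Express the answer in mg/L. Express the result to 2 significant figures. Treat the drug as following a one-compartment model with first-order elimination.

11 mg/L

k = ln2 / t½ = 0.693147 / 11.2 = 0.06189 h⁻¹
e^(−kτ) = e^(−0.06189 × 23.0) = 0.2409
Accumulation ratio R = 1 / (1 − e^(−kτ)) = 1 / (1 − 0.2409) = 1.317
Steady-state peak = C₀ × R = 8.43 × 1.317 = 11.10 mg/L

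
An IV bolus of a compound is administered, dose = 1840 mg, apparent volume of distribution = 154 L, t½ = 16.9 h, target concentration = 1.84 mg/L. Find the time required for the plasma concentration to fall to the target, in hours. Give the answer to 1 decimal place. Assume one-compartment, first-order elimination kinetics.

45.6 h

C₀ = Dose / Vd = 1840 / 154 = 11.95 mg/L
k = ln2 / t½ = 0.693147 / 16.9 = 0.04101 h⁻¹
t = ln(C₀ / C) / k = ln(11.95 / 1.84) / 0.04101
  = ln(6.495) / 0.04101 = 1.871 / 0.04101 = 45.62 h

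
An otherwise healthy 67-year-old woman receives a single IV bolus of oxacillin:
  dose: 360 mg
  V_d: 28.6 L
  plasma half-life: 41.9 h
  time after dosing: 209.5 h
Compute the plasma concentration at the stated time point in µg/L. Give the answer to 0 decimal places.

C₀ = Dose / Vd = 360.0 / 28.6 = 12.59 mg/L
k = ln2 / t½ = 0.693147 / 41.9 = 0.01654 h⁻¹
t / t½ = 209.5 / 41.9 = 5 half-lives
C = C₀ × (1/2)^5 = 12.59 × 0.03125 = 0.3934 mg/L
Convert: 0.3934 mg/L × 1000 = 393.4 µg/L

393 µg/L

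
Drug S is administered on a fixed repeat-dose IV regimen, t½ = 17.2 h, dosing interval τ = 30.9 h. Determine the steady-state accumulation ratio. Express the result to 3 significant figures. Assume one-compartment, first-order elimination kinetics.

k = ln2 / t½ = 0.693147 / 17.2 = 0.04030 h⁻¹
e^(−kτ) = e^(−0.04030 × 30.9) = 0.2879
Accumulation ratio R = 1 / (1 − e^(−kτ)) = 1 / (1 − 0.2879) = 1.404

1.40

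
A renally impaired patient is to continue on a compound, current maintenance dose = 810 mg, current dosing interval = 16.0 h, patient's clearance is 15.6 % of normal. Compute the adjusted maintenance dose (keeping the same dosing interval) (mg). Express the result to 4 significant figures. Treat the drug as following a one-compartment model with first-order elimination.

126.4 mg

To keep the same average steady-state level, dosing rate must scale with clearance.
CL ratio = 15.6 / 100 = 0.1560
New dose (same interval) = 810 × 0.1560 = 126.4 mg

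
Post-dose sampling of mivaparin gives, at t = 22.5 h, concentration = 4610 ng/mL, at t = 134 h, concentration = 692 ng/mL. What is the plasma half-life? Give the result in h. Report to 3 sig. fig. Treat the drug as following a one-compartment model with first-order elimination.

k = ln(C₁/C₂) / (t₂ − t₁) = ln(4610/692) / (134 − 22.5)
  = 1.896 / 111.5 = 0.01700 h⁻¹
t½ = ln2 / k = 0.693147 / 0.01700 = 40.77 h

40.8 h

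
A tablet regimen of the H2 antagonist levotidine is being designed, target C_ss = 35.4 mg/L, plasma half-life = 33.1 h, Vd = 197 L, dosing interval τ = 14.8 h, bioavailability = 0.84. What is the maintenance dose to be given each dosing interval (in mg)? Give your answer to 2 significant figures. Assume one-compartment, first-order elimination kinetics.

2600 mg

k = ln2 / t½ = 0.693147 / 33.1 = 0.02094 h⁻¹
CL = k × Vd = 0.02094 × 197 = 4.125 L/h
At steady state, F × (Dose/τ) = Css × CL.
Dose = Css × CL × τ / F = 35.4 × 4.125 × 14.8 / 0.84 = 2573 mg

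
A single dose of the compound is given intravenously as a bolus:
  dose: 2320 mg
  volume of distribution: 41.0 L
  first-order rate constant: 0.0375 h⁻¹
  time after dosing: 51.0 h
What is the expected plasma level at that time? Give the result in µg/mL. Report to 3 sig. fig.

8.36 µg/mL

C₀ = Dose / Vd = 2320 / 41.0 = 56.59 mg/L
C = C₀ · e^(−k·t) = 56.59 × e^(−0.03750 × 51.0)
  = 56.59 × 0.1477 = 8.358 mg/L
(8.358 mg/L = 8.358 µg/mL)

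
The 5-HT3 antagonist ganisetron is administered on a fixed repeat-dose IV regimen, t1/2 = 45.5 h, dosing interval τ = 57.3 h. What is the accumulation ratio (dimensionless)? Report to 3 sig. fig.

k = ln2 / t½ = 0.693147 / 45.5 = 0.01523 h⁻¹
e^(−kτ) = e^(−0.01523 × 57.3) = 0.4178
Accumulation ratio R = 1 / (1 − e^(−kτ)) = 1 / (1 − 0.4178) = 1.718

1.72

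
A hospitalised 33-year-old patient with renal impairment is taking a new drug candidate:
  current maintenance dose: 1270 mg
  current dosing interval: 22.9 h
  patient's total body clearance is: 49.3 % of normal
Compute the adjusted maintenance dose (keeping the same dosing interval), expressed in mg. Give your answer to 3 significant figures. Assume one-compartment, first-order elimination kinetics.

To keep the same average steady-state level, dosing rate must scale with clearance.
CL ratio = 49.3 / 100 = 0.4930
New dose (same interval) = 1270 × 0.4930 = 626.1 mg

626 mg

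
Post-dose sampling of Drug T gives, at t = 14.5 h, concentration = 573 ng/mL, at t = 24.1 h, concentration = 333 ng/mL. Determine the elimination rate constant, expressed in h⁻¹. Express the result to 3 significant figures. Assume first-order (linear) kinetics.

k = ln(C₁/C₂) / (t₂ − t₁) = ln(573/333) / (24.1 − 14.5)
  = 0.5427 / 9.600 = 0.05653 h⁻¹

0.0565 h⁻¹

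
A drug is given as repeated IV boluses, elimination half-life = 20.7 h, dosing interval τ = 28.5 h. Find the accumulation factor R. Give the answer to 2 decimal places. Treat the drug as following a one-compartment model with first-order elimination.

k = ln2 / t½ = 0.693147 / 20.7 = 0.03349 h⁻¹
e^(−kτ) = e^(−0.03349 × 28.5) = 0.3850
Accumulation ratio R = 1 / (1 − e^(−kτ)) = 1 / (1 − 0.3850) = 1.626

1.63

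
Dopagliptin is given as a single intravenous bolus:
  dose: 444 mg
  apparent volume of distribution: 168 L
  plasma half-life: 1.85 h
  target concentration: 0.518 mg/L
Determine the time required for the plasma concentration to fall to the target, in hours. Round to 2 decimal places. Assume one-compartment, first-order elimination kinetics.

4.35 h

C₀ = Dose / Vd = 444.0 / 168 = 2.643 mg/L
k = ln2 / t½ = 0.693147 / 1.85 = 0.3747 h⁻¹
t = ln(C₀ / C) / k = ln(2.643 / 0.518) / 0.3747
  = ln(5.102) / 0.3747 = 1.630 / 0.3747 = 4.350 h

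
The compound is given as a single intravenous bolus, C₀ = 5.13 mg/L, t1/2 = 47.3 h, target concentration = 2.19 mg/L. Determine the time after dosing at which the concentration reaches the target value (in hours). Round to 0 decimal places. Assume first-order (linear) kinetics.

58 h

k = ln2 / t½ = 0.693147 / 47.3 = 0.01465 h⁻¹
t = ln(C₀ / C) / k = ln(5.130 / 2.19) / 0.01465
  = ln(2.342) / 0.01465 = 0.8510 / 0.01465 = 58.09 h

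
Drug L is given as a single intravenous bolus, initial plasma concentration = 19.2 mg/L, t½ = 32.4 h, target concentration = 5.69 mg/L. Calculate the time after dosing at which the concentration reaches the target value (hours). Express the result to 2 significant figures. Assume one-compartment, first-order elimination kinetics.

k = ln2 / t½ = 0.693147 / 32.4 = 0.02139 h⁻¹
t = ln(C₀ / C) / k = ln(19.20 / 5.69) / 0.02139
  = ln(3.374) / 0.02139 = 1.216 / 0.02139 = 56.85 h

57 h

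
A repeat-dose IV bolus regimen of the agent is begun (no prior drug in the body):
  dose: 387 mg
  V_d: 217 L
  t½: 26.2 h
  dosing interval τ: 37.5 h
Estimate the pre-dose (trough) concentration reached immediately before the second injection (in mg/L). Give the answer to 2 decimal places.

C₀ per dose = Dose / Vd = 387 / 217 = 1.783 mg/L
k = ln2 / t½ = 0.693147 / 26.2 = 0.02646 h⁻¹
Fraction remaining after one interval: r = e^(−kτ) = e^(−0.02646 × 37.5) = 0.3707
Before dose 2, 1 dose has been given (aged 1τ).
C_trough = C₀ × r = 1.783 × 0.3707 = 0.6610 mg/L

0.66 mg/L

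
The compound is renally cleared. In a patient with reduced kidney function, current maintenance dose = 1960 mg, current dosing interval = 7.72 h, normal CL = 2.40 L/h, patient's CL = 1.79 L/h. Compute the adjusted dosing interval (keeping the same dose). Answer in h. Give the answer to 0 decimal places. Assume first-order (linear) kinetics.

To keep the same average steady-state level, dosing rate must scale with clearance.
CL ratio = 1.79 / 2.40 = 0.7458
New interval (same dose) = 7.72 / 0.7458 = 10.35 h

10 h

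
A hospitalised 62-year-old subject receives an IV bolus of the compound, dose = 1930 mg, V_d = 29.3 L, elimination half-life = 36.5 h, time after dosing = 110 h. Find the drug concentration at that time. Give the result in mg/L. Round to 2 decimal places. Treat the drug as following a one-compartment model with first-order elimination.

C₀ = Dose / Vd = 1930 / 29.3 = 65.87 mg/L
k = ln2 / t½ = 0.693147 / 36.5 = 0.01899 h⁻¹
C = C₀ · e^(−k·t) = 65.87 × e^(−0.01899 × 110)
  = 65.87 × 0.1238 = 8.155 mg/L

8.16 mg/L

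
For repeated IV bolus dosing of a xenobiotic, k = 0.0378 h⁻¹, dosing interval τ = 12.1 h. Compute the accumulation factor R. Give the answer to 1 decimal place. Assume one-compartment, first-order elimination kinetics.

2.7

e^(−kτ) = e^(−0.03780 × 12.1) = 0.6329
Accumulation ratio R = 1 / (1 − e^(−kτ)) = 1 / (1 − 0.6329) = 2.724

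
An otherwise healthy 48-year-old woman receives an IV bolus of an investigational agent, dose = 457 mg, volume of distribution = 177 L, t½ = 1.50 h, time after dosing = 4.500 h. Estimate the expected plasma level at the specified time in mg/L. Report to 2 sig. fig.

0.32 mg/L

C₀ = Dose / Vd = 457.0 / 177 = 2.582 mg/L
k = ln2 / t½ = 0.693147 / 1.50 = 0.4621 h⁻¹
t / t½ = 4.500 / 1.50 = 3 half-lives
C = C₀ × (1/2)^3 = 2.582 × 0.1250 = 0.3228 mg/L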